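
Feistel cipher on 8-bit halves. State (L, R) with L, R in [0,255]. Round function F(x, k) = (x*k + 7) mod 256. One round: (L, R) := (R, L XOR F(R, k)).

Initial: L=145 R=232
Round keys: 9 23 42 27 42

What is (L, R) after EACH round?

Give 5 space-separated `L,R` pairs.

Round 1 (k=9): L=232 R=190
Round 2 (k=23): L=190 R=241
Round 3 (k=42): L=241 R=47
Round 4 (k=27): L=47 R=13
Round 5 (k=42): L=13 R=6

Answer: 232,190 190,241 241,47 47,13 13,6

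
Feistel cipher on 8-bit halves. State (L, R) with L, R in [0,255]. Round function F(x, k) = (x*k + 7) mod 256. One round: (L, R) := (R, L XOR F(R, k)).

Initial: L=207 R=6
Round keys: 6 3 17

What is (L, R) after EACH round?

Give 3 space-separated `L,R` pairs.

Round 1 (k=6): L=6 R=228
Round 2 (k=3): L=228 R=181
Round 3 (k=17): L=181 R=232

Answer: 6,228 228,181 181,232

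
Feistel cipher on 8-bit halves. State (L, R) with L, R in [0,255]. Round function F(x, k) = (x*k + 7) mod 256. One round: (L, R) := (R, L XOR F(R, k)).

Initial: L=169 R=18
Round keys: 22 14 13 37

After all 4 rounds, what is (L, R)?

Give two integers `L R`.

Round 1 (k=22): L=18 R=58
Round 2 (k=14): L=58 R=33
Round 3 (k=13): L=33 R=142
Round 4 (k=37): L=142 R=172

Answer: 142 172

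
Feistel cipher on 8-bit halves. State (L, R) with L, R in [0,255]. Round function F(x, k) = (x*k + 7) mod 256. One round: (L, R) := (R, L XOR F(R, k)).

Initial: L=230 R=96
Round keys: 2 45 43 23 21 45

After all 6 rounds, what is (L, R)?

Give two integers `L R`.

Answer: 158 172

Derivation:
Round 1 (k=2): L=96 R=33
Round 2 (k=45): L=33 R=180
Round 3 (k=43): L=180 R=98
Round 4 (k=23): L=98 R=97
Round 5 (k=21): L=97 R=158
Round 6 (k=45): L=158 R=172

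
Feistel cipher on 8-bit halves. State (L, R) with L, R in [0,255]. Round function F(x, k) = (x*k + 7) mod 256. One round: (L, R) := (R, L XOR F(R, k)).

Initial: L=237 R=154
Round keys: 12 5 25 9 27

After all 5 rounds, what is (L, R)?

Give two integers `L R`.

Round 1 (k=12): L=154 R=210
Round 2 (k=5): L=210 R=187
Round 3 (k=25): L=187 R=152
Round 4 (k=9): L=152 R=228
Round 5 (k=27): L=228 R=139

Answer: 228 139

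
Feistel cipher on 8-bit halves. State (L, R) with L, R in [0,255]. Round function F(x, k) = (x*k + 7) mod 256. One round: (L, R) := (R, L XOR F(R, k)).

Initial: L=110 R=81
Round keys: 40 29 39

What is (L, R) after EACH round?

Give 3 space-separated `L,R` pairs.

Answer: 81,193 193,181 181,91

Derivation:
Round 1 (k=40): L=81 R=193
Round 2 (k=29): L=193 R=181
Round 3 (k=39): L=181 R=91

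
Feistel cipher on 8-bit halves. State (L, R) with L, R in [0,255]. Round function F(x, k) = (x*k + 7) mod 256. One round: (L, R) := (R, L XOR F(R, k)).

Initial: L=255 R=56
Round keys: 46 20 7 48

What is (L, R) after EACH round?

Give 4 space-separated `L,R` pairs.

Answer: 56,232 232,31 31,8 8,152

Derivation:
Round 1 (k=46): L=56 R=232
Round 2 (k=20): L=232 R=31
Round 3 (k=7): L=31 R=8
Round 4 (k=48): L=8 R=152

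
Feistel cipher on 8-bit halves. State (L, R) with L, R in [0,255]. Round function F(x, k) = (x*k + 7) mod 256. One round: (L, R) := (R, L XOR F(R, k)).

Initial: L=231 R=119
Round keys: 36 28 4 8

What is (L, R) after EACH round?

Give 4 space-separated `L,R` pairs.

Round 1 (k=36): L=119 R=36
Round 2 (k=28): L=36 R=128
Round 3 (k=4): L=128 R=35
Round 4 (k=8): L=35 R=159

Answer: 119,36 36,128 128,35 35,159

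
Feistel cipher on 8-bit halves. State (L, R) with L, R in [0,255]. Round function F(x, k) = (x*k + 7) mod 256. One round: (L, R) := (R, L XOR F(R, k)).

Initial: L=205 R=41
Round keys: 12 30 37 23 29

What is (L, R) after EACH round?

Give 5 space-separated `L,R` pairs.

Answer: 41,62 62,98 98,15 15,2 2,78

Derivation:
Round 1 (k=12): L=41 R=62
Round 2 (k=30): L=62 R=98
Round 3 (k=37): L=98 R=15
Round 4 (k=23): L=15 R=2
Round 5 (k=29): L=2 R=78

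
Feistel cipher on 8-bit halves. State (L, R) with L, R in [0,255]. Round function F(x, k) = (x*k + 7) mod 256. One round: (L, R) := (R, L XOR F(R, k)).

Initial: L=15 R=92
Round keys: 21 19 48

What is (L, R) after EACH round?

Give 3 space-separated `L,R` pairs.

Answer: 92,156 156,199 199,203

Derivation:
Round 1 (k=21): L=92 R=156
Round 2 (k=19): L=156 R=199
Round 3 (k=48): L=199 R=203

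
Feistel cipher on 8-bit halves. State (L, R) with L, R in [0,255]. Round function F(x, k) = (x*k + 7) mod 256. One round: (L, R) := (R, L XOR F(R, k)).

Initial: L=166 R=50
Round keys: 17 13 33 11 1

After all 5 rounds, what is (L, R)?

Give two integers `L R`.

Answer: 223 214

Derivation:
Round 1 (k=17): L=50 R=255
Round 2 (k=13): L=255 R=200
Round 3 (k=33): L=200 R=48
Round 4 (k=11): L=48 R=223
Round 5 (k=1): L=223 R=214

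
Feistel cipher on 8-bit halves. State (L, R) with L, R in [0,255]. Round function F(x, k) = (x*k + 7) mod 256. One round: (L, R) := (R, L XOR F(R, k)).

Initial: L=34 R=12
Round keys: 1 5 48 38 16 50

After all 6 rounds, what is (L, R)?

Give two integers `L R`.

Round 1 (k=1): L=12 R=49
Round 2 (k=5): L=49 R=240
Round 3 (k=48): L=240 R=54
Round 4 (k=38): L=54 R=251
Round 5 (k=16): L=251 R=129
Round 6 (k=50): L=129 R=194

Answer: 129 194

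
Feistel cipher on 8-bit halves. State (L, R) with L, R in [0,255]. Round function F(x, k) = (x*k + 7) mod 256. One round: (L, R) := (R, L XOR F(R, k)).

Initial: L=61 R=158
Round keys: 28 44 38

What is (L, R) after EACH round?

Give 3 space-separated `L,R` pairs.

Round 1 (k=28): L=158 R=114
Round 2 (k=44): L=114 R=1
Round 3 (k=38): L=1 R=95

Answer: 158,114 114,1 1,95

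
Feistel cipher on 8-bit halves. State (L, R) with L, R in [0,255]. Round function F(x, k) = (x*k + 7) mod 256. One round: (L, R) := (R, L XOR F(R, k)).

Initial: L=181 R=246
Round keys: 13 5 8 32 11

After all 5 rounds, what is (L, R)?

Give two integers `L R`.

Answer: 230 214

Derivation:
Round 1 (k=13): L=246 R=48
Round 2 (k=5): L=48 R=1
Round 3 (k=8): L=1 R=63
Round 4 (k=32): L=63 R=230
Round 5 (k=11): L=230 R=214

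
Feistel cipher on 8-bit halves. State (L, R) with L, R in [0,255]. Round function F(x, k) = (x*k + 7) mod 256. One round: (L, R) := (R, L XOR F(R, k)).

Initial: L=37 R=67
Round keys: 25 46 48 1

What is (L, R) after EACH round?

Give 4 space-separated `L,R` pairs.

Round 1 (k=25): L=67 R=183
Round 2 (k=46): L=183 R=170
Round 3 (k=48): L=170 R=80
Round 4 (k=1): L=80 R=253

Answer: 67,183 183,170 170,80 80,253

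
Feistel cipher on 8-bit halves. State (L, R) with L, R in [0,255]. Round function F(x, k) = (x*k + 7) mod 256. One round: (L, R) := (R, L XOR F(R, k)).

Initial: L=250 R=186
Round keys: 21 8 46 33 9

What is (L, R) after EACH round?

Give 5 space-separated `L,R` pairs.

Round 1 (k=21): L=186 R=179
Round 2 (k=8): L=179 R=37
Round 3 (k=46): L=37 R=30
Round 4 (k=33): L=30 R=192
Round 5 (k=9): L=192 R=217

Answer: 186,179 179,37 37,30 30,192 192,217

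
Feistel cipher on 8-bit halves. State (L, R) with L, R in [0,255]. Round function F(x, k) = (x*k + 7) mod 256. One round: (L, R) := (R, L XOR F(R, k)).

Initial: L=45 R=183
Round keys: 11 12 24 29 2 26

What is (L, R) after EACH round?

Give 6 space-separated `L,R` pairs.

Answer: 183,201 201,196 196,174 174,121 121,87 87,164

Derivation:
Round 1 (k=11): L=183 R=201
Round 2 (k=12): L=201 R=196
Round 3 (k=24): L=196 R=174
Round 4 (k=29): L=174 R=121
Round 5 (k=2): L=121 R=87
Round 6 (k=26): L=87 R=164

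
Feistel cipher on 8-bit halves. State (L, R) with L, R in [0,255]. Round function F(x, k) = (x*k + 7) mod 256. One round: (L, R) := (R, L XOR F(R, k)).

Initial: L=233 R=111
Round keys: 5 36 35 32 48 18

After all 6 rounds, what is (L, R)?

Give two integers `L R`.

Answer: 119 222

Derivation:
Round 1 (k=5): L=111 R=219
Round 2 (k=36): L=219 R=188
Round 3 (k=35): L=188 R=96
Round 4 (k=32): L=96 R=187
Round 5 (k=48): L=187 R=119
Round 6 (k=18): L=119 R=222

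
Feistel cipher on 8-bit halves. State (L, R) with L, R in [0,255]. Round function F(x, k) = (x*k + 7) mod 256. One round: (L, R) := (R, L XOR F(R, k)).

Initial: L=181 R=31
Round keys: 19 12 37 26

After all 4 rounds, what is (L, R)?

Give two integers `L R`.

Answer: 162 247

Derivation:
Round 1 (k=19): L=31 R=225
Round 2 (k=12): L=225 R=140
Round 3 (k=37): L=140 R=162
Round 4 (k=26): L=162 R=247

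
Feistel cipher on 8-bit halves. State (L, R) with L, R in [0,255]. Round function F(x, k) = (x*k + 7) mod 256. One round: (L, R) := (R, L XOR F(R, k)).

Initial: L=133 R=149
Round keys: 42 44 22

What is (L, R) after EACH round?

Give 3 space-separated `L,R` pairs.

Answer: 149,252 252,194 194,79

Derivation:
Round 1 (k=42): L=149 R=252
Round 2 (k=44): L=252 R=194
Round 3 (k=22): L=194 R=79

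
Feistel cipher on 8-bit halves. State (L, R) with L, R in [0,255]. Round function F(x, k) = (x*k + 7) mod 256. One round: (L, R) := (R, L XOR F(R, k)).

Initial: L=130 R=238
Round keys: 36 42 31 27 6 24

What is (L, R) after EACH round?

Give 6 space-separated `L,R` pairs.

Answer: 238,253 253,103 103,125 125,81 81,144 144,214

Derivation:
Round 1 (k=36): L=238 R=253
Round 2 (k=42): L=253 R=103
Round 3 (k=31): L=103 R=125
Round 4 (k=27): L=125 R=81
Round 5 (k=6): L=81 R=144
Round 6 (k=24): L=144 R=214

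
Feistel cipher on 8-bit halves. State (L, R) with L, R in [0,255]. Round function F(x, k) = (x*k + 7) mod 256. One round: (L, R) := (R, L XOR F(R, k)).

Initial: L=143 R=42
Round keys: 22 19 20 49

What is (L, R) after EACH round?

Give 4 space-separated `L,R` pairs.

Round 1 (k=22): L=42 R=44
Round 2 (k=19): L=44 R=97
Round 3 (k=20): L=97 R=183
Round 4 (k=49): L=183 R=111

Answer: 42,44 44,97 97,183 183,111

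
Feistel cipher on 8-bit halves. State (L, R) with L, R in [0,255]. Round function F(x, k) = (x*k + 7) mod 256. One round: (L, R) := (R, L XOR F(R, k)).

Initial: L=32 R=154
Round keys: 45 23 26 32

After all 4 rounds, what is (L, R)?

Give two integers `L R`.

Answer: 38 123

Derivation:
Round 1 (k=45): L=154 R=57
Round 2 (k=23): L=57 R=188
Round 3 (k=26): L=188 R=38
Round 4 (k=32): L=38 R=123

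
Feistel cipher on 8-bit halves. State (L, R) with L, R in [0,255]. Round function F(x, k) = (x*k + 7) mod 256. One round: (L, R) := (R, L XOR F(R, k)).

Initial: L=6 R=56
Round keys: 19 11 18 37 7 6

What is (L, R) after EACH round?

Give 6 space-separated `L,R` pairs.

Answer: 56,41 41,242 242,34 34,3 3,62 62,120

Derivation:
Round 1 (k=19): L=56 R=41
Round 2 (k=11): L=41 R=242
Round 3 (k=18): L=242 R=34
Round 4 (k=37): L=34 R=3
Round 5 (k=7): L=3 R=62
Round 6 (k=6): L=62 R=120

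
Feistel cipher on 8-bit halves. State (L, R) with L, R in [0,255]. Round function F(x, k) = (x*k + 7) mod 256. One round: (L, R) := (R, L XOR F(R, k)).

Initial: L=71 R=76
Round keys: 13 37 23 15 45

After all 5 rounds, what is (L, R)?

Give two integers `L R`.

Round 1 (k=13): L=76 R=164
Round 2 (k=37): L=164 R=247
Round 3 (k=23): L=247 R=156
Round 4 (k=15): L=156 R=220
Round 5 (k=45): L=220 R=47

Answer: 220 47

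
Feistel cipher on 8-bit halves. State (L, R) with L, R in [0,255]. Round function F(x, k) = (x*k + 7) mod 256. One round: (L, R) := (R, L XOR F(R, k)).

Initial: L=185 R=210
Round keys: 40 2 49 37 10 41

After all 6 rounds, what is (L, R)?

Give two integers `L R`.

Round 1 (k=40): L=210 R=110
Round 2 (k=2): L=110 R=49
Round 3 (k=49): L=49 R=6
Round 4 (k=37): L=6 R=212
Round 5 (k=10): L=212 R=73
Round 6 (k=41): L=73 R=108

Answer: 73 108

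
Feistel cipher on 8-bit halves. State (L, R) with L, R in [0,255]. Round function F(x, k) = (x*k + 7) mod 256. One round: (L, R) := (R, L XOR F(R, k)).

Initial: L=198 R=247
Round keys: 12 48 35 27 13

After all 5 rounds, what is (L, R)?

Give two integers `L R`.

Answer: 133 18

Derivation:
Round 1 (k=12): L=247 R=93
Round 2 (k=48): L=93 R=128
Round 3 (k=35): L=128 R=218
Round 4 (k=27): L=218 R=133
Round 5 (k=13): L=133 R=18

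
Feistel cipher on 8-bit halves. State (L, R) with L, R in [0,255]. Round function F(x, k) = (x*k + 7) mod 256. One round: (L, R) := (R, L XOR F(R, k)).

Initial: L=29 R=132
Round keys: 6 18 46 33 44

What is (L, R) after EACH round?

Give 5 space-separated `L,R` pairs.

Answer: 132,2 2,175 175,123 123,77 77,56

Derivation:
Round 1 (k=6): L=132 R=2
Round 2 (k=18): L=2 R=175
Round 3 (k=46): L=175 R=123
Round 4 (k=33): L=123 R=77
Round 5 (k=44): L=77 R=56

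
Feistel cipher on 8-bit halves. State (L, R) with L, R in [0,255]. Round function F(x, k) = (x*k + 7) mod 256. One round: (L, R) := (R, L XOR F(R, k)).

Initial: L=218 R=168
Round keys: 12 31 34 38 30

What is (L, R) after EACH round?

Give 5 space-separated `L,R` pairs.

Answer: 168,61 61,194 194,246 246,73 73,99

Derivation:
Round 1 (k=12): L=168 R=61
Round 2 (k=31): L=61 R=194
Round 3 (k=34): L=194 R=246
Round 4 (k=38): L=246 R=73
Round 5 (k=30): L=73 R=99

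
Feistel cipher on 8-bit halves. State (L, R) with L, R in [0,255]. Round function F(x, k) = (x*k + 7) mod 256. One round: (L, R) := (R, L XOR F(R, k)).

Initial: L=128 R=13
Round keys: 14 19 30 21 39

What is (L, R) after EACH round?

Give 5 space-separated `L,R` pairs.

Round 1 (k=14): L=13 R=61
Round 2 (k=19): L=61 R=131
Round 3 (k=30): L=131 R=92
Round 4 (k=21): L=92 R=16
Round 5 (k=39): L=16 R=43

Answer: 13,61 61,131 131,92 92,16 16,43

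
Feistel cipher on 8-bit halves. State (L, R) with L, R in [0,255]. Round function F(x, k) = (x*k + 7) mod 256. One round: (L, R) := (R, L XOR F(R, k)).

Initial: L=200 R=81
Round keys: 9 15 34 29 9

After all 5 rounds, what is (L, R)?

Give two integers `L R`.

Round 1 (k=9): L=81 R=40
Round 2 (k=15): L=40 R=14
Round 3 (k=34): L=14 R=203
Round 4 (k=29): L=203 R=8
Round 5 (k=9): L=8 R=132

Answer: 8 132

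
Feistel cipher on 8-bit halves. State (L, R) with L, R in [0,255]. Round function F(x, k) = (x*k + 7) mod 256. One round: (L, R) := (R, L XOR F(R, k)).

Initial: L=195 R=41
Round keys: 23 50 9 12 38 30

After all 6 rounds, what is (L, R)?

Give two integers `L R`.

Answer: 203 166

Derivation:
Round 1 (k=23): L=41 R=117
Round 2 (k=50): L=117 R=200
Round 3 (k=9): L=200 R=122
Round 4 (k=12): L=122 R=119
Round 5 (k=38): L=119 R=203
Round 6 (k=30): L=203 R=166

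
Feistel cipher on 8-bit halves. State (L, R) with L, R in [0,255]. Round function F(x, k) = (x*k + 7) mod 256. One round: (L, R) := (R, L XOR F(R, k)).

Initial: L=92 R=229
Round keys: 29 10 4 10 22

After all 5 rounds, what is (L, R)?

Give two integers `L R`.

Round 1 (k=29): L=229 R=164
Round 2 (k=10): L=164 R=138
Round 3 (k=4): L=138 R=139
Round 4 (k=10): L=139 R=255
Round 5 (k=22): L=255 R=122

Answer: 255 122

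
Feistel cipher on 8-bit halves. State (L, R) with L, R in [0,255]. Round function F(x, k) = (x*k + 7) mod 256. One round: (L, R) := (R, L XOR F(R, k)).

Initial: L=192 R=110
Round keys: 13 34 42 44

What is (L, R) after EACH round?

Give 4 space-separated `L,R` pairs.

Answer: 110,93 93,15 15,32 32,136

Derivation:
Round 1 (k=13): L=110 R=93
Round 2 (k=34): L=93 R=15
Round 3 (k=42): L=15 R=32
Round 4 (k=44): L=32 R=136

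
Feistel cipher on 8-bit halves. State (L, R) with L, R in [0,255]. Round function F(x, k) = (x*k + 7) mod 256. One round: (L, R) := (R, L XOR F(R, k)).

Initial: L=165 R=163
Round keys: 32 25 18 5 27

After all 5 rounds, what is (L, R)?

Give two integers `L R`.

Round 1 (k=32): L=163 R=194
Round 2 (k=25): L=194 R=90
Round 3 (k=18): L=90 R=153
Round 4 (k=5): L=153 R=94
Round 5 (k=27): L=94 R=104

Answer: 94 104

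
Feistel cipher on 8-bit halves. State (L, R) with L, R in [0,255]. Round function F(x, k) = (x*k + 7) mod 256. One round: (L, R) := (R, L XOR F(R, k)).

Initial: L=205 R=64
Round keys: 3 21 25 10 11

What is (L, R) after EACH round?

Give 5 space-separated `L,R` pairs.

Answer: 64,10 10,153 153,242 242,226 226,79

Derivation:
Round 1 (k=3): L=64 R=10
Round 2 (k=21): L=10 R=153
Round 3 (k=25): L=153 R=242
Round 4 (k=10): L=242 R=226
Round 5 (k=11): L=226 R=79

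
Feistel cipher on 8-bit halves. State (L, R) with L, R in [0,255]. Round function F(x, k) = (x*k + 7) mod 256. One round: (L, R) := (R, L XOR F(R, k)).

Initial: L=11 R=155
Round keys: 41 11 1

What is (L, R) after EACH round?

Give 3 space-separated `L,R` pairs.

Answer: 155,209 209,153 153,113

Derivation:
Round 1 (k=41): L=155 R=209
Round 2 (k=11): L=209 R=153
Round 3 (k=1): L=153 R=113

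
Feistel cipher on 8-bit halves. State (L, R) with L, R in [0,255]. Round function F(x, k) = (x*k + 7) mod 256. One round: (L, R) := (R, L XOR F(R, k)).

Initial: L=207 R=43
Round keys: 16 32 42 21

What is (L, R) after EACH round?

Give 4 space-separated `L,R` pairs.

Answer: 43,120 120,44 44,71 71,246

Derivation:
Round 1 (k=16): L=43 R=120
Round 2 (k=32): L=120 R=44
Round 3 (k=42): L=44 R=71
Round 4 (k=21): L=71 R=246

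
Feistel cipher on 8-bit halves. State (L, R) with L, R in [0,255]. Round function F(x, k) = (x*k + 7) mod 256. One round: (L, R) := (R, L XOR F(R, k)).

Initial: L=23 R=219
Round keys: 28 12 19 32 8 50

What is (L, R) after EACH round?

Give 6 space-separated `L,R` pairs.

Answer: 219,236 236,204 204,199 199,43 43,152 152,156

Derivation:
Round 1 (k=28): L=219 R=236
Round 2 (k=12): L=236 R=204
Round 3 (k=19): L=204 R=199
Round 4 (k=32): L=199 R=43
Round 5 (k=8): L=43 R=152
Round 6 (k=50): L=152 R=156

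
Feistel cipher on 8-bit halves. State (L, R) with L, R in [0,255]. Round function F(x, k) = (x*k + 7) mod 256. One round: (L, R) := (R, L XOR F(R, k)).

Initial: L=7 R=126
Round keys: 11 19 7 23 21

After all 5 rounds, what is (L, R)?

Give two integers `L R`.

Answer: 238 243

Derivation:
Round 1 (k=11): L=126 R=118
Round 2 (k=19): L=118 R=183
Round 3 (k=7): L=183 R=126
Round 4 (k=23): L=126 R=238
Round 5 (k=21): L=238 R=243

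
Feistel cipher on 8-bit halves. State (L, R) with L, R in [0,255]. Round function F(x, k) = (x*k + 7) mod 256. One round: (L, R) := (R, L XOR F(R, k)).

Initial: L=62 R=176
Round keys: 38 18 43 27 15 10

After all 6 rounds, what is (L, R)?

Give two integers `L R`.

Round 1 (k=38): L=176 R=25
Round 2 (k=18): L=25 R=121
Round 3 (k=43): L=121 R=67
Round 4 (k=27): L=67 R=97
Round 5 (k=15): L=97 R=245
Round 6 (k=10): L=245 R=248

Answer: 245 248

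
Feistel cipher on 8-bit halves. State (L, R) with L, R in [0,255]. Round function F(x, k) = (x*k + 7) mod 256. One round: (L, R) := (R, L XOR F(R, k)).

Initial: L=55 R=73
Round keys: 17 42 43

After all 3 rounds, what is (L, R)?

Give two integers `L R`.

Round 1 (k=17): L=73 R=215
Round 2 (k=42): L=215 R=4
Round 3 (k=43): L=4 R=100

Answer: 4 100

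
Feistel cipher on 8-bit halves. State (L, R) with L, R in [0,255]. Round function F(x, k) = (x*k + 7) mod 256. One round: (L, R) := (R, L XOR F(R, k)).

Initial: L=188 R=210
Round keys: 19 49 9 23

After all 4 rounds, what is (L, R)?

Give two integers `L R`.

Round 1 (k=19): L=210 R=33
Round 2 (k=49): L=33 R=138
Round 3 (k=9): L=138 R=192
Round 4 (k=23): L=192 R=205

Answer: 192 205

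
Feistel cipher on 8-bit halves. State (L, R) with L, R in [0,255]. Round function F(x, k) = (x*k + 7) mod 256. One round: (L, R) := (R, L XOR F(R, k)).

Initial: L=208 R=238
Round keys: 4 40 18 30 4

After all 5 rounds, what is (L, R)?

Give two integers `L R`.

Answer: 42 185

Derivation:
Round 1 (k=4): L=238 R=111
Round 2 (k=40): L=111 R=177
Round 3 (k=18): L=177 R=22
Round 4 (k=30): L=22 R=42
Round 5 (k=4): L=42 R=185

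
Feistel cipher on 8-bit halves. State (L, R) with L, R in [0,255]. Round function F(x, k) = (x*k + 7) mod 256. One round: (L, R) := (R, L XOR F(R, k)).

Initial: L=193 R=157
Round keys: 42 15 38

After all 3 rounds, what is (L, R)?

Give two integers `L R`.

Round 1 (k=42): L=157 R=8
Round 2 (k=15): L=8 R=226
Round 3 (k=38): L=226 R=155

Answer: 226 155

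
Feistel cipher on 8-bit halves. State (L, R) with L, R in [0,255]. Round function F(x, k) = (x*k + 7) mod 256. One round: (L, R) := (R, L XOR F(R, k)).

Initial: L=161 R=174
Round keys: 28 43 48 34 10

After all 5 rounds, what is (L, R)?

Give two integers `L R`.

Answer: 246 218

Derivation:
Round 1 (k=28): L=174 R=174
Round 2 (k=43): L=174 R=239
Round 3 (k=48): L=239 R=121
Round 4 (k=34): L=121 R=246
Round 5 (k=10): L=246 R=218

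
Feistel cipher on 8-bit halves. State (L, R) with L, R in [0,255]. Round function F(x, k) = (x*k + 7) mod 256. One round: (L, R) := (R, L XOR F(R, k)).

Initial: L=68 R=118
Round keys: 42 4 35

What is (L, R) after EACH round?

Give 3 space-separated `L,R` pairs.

Answer: 118,39 39,213 213,1

Derivation:
Round 1 (k=42): L=118 R=39
Round 2 (k=4): L=39 R=213
Round 3 (k=35): L=213 R=1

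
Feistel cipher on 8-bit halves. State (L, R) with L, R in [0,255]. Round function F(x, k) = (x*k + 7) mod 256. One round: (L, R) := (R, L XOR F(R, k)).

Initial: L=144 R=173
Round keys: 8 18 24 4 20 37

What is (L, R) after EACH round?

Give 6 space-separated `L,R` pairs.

Round 1 (k=8): L=173 R=255
Round 2 (k=18): L=255 R=88
Round 3 (k=24): L=88 R=184
Round 4 (k=4): L=184 R=191
Round 5 (k=20): L=191 R=75
Round 6 (k=37): L=75 R=97

Answer: 173,255 255,88 88,184 184,191 191,75 75,97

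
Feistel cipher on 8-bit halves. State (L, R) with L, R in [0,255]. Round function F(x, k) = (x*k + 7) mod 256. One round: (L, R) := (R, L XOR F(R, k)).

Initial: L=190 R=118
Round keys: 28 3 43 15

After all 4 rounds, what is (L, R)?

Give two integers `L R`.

Answer: 218 65

Derivation:
Round 1 (k=28): L=118 R=81
Round 2 (k=3): L=81 R=140
Round 3 (k=43): L=140 R=218
Round 4 (k=15): L=218 R=65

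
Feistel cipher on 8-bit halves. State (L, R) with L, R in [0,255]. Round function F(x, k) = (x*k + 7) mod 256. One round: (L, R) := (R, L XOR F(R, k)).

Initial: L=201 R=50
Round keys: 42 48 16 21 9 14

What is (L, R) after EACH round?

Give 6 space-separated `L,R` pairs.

Round 1 (k=42): L=50 R=242
Round 2 (k=48): L=242 R=85
Round 3 (k=16): L=85 R=165
Round 4 (k=21): L=165 R=197
Round 5 (k=9): L=197 R=81
Round 6 (k=14): L=81 R=176

Answer: 50,242 242,85 85,165 165,197 197,81 81,176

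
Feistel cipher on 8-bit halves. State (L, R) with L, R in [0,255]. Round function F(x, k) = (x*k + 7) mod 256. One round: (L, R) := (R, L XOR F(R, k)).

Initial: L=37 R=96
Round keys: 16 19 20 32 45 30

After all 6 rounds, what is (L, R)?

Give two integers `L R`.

Answer: 32 13

Derivation:
Round 1 (k=16): L=96 R=34
Round 2 (k=19): L=34 R=237
Round 3 (k=20): L=237 R=169
Round 4 (k=32): L=169 R=202
Round 5 (k=45): L=202 R=32
Round 6 (k=30): L=32 R=13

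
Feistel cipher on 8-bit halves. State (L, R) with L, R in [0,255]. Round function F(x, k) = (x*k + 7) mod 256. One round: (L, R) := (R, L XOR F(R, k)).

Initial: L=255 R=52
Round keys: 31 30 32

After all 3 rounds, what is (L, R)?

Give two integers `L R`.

Round 1 (k=31): L=52 R=172
Round 2 (k=30): L=172 R=27
Round 3 (k=32): L=27 R=203

Answer: 27 203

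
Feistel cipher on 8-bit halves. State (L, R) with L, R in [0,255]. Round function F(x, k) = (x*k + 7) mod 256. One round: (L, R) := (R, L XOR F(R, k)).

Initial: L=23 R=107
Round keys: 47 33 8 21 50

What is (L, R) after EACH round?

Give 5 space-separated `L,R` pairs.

Round 1 (k=47): L=107 R=187
Round 2 (k=33): L=187 R=73
Round 3 (k=8): L=73 R=244
Round 4 (k=21): L=244 R=66
Round 5 (k=50): L=66 R=31

Answer: 107,187 187,73 73,244 244,66 66,31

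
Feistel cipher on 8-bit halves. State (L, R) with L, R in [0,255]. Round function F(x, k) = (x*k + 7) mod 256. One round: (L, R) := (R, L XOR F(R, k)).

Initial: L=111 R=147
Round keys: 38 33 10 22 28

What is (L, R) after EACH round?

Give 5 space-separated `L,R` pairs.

Round 1 (k=38): L=147 R=182
Round 2 (k=33): L=182 R=238
Round 3 (k=10): L=238 R=229
Round 4 (k=22): L=229 R=91
Round 5 (k=28): L=91 R=30

Answer: 147,182 182,238 238,229 229,91 91,30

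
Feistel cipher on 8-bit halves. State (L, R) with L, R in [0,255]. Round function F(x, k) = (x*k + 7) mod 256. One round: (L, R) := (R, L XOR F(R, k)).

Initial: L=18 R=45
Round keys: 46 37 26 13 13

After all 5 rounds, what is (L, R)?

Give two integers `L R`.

Round 1 (k=46): L=45 R=15
Round 2 (k=37): L=15 R=31
Round 3 (k=26): L=31 R=34
Round 4 (k=13): L=34 R=222
Round 5 (k=13): L=222 R=111

Answer: 222 111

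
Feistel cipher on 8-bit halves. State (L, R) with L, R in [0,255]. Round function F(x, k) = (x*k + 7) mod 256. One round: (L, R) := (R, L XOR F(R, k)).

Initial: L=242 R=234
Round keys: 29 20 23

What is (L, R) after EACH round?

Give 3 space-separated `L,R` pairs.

Round 1 (k=29): L=234 R=123
Round 2 (k=20): L=123 R=73
Round 3 (k=23): L=73 R=237

Answer: 234,123 123,73 73,237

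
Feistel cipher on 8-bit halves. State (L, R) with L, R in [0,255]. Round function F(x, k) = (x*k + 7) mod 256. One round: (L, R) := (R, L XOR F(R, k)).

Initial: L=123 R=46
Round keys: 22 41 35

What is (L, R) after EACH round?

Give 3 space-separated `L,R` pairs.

Round 1 (k=22): L=46 R=128
Round 2 (k=41): L=128 R=169
Round 3 (k=35): L=169 R=162

Answer: 46,128 128,169 169,162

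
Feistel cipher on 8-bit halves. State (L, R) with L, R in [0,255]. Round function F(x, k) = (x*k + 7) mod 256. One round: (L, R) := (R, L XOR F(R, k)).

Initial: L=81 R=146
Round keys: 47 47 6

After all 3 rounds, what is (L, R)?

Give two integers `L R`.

Answer: 209 105

Derivation:
Round 1 (k=47): L=146 R=132
Round 2 (k=47): L=132 R=209
Round 3 (k=6): L=209 R=105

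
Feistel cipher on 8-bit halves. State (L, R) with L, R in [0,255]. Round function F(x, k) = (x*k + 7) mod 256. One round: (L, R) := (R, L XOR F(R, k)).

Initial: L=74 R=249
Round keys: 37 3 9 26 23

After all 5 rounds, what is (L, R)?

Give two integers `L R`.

Round 1 (k=37): L=249 R=78
Round 2 (k=3): L=78 R=8
Round 3 (k=9): L=8 R=1
Round 4 (k=26): L=1 R=41
Round 5 (k=23): L=41 R=183

Answer: 41 183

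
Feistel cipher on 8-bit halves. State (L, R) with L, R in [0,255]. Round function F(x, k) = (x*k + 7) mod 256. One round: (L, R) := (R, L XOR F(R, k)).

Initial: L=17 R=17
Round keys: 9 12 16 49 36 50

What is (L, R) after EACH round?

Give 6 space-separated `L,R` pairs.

Round 1 (k=9): L=17 R=177
Round 2 (k=12): L=177 R=66
Round 3 (k=16): L=66 R=150
Round 4 (k=49): L=150 R=255
Round 5 (k=36): L=255 R=117
Round 6 (k=50): L=117 R=30

Answer: 17,177 177,66 66,150 150,255 255,117 117,30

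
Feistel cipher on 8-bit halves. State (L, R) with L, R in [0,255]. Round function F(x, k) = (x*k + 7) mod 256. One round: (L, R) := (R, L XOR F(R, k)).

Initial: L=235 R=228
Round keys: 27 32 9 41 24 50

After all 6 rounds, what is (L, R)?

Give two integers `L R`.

Round 1 (k=27): L=228 R=248
Round 2 (k=32): L=248 R=227
Round 3 (k=9): L=227 R=250
Round 4 (k=41): L=250 R=242
Round 5 (k=24): L=242 R=77
Round 6 (k=50): L=77 R=227

Answer: 77 227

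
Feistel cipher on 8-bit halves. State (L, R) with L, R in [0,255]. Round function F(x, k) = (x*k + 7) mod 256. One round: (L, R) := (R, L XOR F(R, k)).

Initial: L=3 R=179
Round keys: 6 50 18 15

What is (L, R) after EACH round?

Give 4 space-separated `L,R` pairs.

Round 1 (k=6): L=179 R=58
Round 2 (k=50): L=58 R=232
Round 3 (k=18): L=232 R=109
Round 4 (k=15): L=109 R=130

Answer: 179,58 58,232 232,109 109,130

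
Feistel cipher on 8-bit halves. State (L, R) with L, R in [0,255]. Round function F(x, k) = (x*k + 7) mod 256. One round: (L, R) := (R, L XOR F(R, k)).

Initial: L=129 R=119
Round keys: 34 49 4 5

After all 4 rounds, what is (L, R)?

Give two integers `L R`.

Round 1 (k=34): L=119 R=84
Round 2 (k=49): L=84 R=108
Round 3 (k=4): L=108 R=227
Round 4 (k=5): L=227 R=26

Answer: 227 26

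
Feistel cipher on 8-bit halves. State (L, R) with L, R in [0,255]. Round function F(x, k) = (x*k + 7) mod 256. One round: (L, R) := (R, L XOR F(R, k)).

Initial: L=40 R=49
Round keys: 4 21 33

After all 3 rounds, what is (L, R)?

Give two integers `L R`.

Round 1 (k=4): L=49 R=227
Round 2 (k=21): L=227 R=151
Round 3 (k=33): L=151 R=157

Answer: 151 157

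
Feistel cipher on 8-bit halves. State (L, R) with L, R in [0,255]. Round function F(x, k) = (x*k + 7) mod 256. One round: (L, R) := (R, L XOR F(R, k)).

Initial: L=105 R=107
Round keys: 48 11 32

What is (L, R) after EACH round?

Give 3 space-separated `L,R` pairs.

Answer: 107,126 126,26 26,57

Derivation:
Round 1 (k=48): L=107 R=126
Round 2 (k=11): L=126 R=26
Round 3 (k=32): L=26 R=57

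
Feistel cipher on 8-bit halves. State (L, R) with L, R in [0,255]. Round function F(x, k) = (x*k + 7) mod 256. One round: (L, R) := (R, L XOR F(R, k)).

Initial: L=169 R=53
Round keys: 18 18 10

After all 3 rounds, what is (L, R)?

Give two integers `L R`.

Answer: 98 179

Derivation:
Round 1 (k=18): L=53 R=104
Round 2 (k=18): L=104 R=98
Round 3 (k=10): L=98 R=179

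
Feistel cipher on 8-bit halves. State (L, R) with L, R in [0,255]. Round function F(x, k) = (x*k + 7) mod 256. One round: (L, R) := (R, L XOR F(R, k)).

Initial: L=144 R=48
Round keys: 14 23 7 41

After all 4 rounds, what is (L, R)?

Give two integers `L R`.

Round 1 (k=14): L=48 R=55
Round 2 (k=23): L=55 R=200
Round 3 (k=7): L=200 R=72
Round 4 (k=41): L=72 R=71

Answer: 72 71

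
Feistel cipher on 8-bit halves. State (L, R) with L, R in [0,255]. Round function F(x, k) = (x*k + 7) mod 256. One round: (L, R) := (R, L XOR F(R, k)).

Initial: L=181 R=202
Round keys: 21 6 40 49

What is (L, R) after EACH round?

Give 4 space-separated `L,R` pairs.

Round 1 (k=21): L=202 R=44
Round 2 (k=6): L=44 R=197
Round 3 (k=40): L=197 R=227
Round 4 (k=49): L=227 R=191

Answer: 202,44 44,197 197,227 227,191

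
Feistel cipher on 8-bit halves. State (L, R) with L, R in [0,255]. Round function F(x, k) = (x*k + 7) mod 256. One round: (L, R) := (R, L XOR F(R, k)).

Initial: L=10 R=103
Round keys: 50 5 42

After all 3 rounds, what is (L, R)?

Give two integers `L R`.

Round 1 (k=50): L=103 R=47
Round 2 (k=5): L=47 R=149
Round 3 (k=42): L=149 R=86

Answer: 149 86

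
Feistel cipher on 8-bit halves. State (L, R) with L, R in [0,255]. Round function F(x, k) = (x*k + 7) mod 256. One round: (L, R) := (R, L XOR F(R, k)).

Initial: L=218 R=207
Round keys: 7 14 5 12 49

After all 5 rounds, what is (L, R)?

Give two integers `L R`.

Answer: 175 127

Derivation:
Round 1 (k=7): L=207 R=106
Round 2 (k=14): L=106 R=28
Round 3 (k=5): L=28 R=249
Round 4 (k=12): L=249 R=175
Round 5 (k=49): L=175 R=127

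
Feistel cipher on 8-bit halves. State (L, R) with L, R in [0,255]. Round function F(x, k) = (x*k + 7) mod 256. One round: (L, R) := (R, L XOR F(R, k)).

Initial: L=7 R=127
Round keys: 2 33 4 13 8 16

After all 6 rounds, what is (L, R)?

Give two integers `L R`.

Answer: 106 209

Derivation:
Round 1 (k=2): L=127 R=2
Round 2 (k=33): L=2 R=54
Round 3 (k=4): L=54 R=221
Round 4 (k=13): L=221 R=118
Round 5 (k=8): L=118 R=106
Round 6 (k=16): L=106 R=209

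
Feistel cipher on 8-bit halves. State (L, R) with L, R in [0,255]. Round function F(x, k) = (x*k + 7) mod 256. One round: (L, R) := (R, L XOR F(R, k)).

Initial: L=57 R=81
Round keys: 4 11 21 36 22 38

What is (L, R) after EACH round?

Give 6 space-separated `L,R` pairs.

Round 1 (k=4): L=81 R=114
Round 2 (k=11): L=114 R=188
Round 3 (k=21): L=188 R=1
Round 4 (k=36): L=1 R=151
Round 5 (k=22): L=151 R=0
Round 6 (k=38): L=0 R=144

Answer: 81,114 114,188 188,1 1,151 151,0 0,144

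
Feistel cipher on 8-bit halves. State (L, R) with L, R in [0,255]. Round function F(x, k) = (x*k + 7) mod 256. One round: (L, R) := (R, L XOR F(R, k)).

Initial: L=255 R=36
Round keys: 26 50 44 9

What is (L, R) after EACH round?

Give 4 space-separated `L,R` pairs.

Round 1 (k=26): L=36 R=80
Round 2 (k=50): L=80 R=131
Round 3 (k=44): L=131 R=219
Round 4 (k=9): L=219 R=57

Answer: 36,80 80,131 131,219 219,57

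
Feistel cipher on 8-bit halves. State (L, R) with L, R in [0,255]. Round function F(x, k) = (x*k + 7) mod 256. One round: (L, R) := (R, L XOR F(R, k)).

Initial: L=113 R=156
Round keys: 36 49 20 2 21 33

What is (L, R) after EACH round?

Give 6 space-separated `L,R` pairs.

Answer: 156,134 134,49 49,93 93,240 240,234 234,193

Derivation:
Round 1 (k=36): L=156 R=134
Round 2 (k=49): L=134 R=49
Round 3 (k=20): L=49 R=93
Round 4 (k=2): L=93 R=240
Round 5 (k=21): L=240 R=234
Round 6 (k=33): L=234 R=193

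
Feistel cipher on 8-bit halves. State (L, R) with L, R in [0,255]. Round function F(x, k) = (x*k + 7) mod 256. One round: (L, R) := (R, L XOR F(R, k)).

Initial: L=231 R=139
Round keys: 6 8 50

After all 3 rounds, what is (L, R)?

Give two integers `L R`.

Answer: 252 145

Derivation:
Round 1 (k=6): L=139 R=174
Round 2 (k=8): L=174 R=252
Round 3 (k=50): L=252 R=145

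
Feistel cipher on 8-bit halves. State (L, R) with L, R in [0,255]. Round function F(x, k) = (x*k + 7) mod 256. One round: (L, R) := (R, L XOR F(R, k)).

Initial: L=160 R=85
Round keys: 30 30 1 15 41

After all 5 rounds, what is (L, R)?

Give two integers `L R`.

Round 1 (k=30): L=85 R=93
Round 2 (k=30): L=93 R=184
Round 3 (k=1): L=184 R=226
Round 4 (k=15): L=226 R=253
Round 5 (k=41): L=253 R=110

Answer: 253 110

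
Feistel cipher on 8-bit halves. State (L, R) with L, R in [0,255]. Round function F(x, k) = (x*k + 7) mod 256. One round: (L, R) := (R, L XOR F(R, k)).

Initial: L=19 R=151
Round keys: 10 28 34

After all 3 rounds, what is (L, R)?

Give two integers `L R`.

Round 1 (k=10): L=151 R=254
Round 2 (k=28): L=254 R=88
Round 3 (k=34): L=88 R=73

Answer: 88 73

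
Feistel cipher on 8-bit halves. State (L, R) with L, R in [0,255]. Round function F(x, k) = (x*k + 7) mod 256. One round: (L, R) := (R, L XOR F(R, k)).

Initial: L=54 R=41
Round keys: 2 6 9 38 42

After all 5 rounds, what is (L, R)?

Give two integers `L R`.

Round 1 (k=2): L=41 R=111
Round 2 (k=6): L=111 R=136
Round 3 (k=9): L=136 R=160
Round 4 (k=38): L=160 R=79
Round 5 (k=42): L=79 R=93

Answer: 79 93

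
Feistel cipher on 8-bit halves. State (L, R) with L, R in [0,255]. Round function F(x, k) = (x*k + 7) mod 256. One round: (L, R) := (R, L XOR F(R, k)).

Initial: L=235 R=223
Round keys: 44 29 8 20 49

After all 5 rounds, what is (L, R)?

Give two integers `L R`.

Round 1 (k=44): L=223 R=176
Round 2 (k=29): L=176 R=40
Round 3 (k=8): L=40 R=247
Round 4 (k=20): L=247 R=123
Round 5 (k=49): L=123 R=101

Answer: 123 101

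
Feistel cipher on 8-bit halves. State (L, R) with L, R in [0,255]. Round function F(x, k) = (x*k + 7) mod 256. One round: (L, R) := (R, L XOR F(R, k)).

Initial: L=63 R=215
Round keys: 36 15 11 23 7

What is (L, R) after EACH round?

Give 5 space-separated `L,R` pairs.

Answer: 215,124 124,156 156,199 199,116 116,244

Derivation:
Round 1 (k=36): L=215 R=124
Round 2 (k=15): L=124 R=156
Round 3 (k=11): L=156 R=199
Round 4 (k=23): L=199 R=116
Round 5 (k=7): L=116 R=244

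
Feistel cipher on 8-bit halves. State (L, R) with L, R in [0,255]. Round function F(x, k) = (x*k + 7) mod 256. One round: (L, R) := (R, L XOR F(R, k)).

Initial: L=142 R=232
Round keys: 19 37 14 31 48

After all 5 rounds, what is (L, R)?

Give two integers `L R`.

Round 1 (k=19): L=232 R=177
Round 2 (k=37): L=177 R=116
Round 3 (k=14): L=116 R=238
Round 4 (k=31): L=238 R=173
Round 5 (k=48): L=173 R=153

Answer: 173 153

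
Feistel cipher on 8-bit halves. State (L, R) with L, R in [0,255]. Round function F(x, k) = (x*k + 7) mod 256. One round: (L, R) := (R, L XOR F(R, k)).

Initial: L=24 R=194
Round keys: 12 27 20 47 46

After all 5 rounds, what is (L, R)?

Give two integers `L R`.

Round 1 (k=12): L=194 R=7
Round 2 (k=27): L=7 R=6
Round 3 (k=20): L=6 R=120
Round 4 (k=47): L=120 R=9
Round 5 (k=46): L=9 R=221

Answer: 9 221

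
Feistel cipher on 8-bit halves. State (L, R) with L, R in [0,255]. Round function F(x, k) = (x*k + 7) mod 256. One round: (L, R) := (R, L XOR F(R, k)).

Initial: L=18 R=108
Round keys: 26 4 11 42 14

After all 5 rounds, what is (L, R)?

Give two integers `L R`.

Answer: 22 146

Derivation:
Round 1 (k=26): L=108 R=237
Round 2 (k=4): L=237 R=215
Round 3 (k=11): L=215 R=169
Round 4 (k=42): L=169 R=22
Round 5 (k=14): L=22 R=146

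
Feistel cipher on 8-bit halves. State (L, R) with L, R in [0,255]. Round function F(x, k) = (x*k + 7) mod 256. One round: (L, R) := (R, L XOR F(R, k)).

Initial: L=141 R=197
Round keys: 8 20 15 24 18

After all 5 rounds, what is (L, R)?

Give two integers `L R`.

Answer: 133 254

Derivation:
Round 1 (k=8): L=197 R=162
Round 2 (k=20): L=162 R=106
Round 3 (k=15): L=106 R=159
Round 4 (k=24): L=159 R=133
Round 5 (k=18): L=133 R=254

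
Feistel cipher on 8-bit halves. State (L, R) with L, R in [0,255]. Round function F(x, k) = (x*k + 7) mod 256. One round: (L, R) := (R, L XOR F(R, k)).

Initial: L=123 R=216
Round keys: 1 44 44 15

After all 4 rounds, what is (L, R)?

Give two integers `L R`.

Round 1 (k=1): L=216 R=164
Round 2 (k=44): L=164 R=239
Round 3 (k=44): L=239 R=191
Round 4 (k=15): L=191 R=215

Answer: 191 215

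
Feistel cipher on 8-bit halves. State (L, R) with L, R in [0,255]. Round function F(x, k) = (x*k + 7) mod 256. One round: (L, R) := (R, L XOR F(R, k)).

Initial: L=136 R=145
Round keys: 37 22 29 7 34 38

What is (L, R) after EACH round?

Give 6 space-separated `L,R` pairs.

Answer: 145,116 116,110 110,9 9,40 40,94 94,211

Derivation:
Round 1 (k=37): L=145 R=116
Round 2 (k=22): L=116 R=110
Round 3 (k=29): L=110 R=9
Round 4 (k=7): L=9 R=40
Round 5 (k=34): L=40 R=94
Round 6 (k=38): L=94 R=211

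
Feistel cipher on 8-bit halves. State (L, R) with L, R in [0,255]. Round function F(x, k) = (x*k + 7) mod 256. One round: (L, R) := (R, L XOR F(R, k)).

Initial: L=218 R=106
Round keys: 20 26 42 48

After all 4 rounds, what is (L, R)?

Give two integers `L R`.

Round 1 (k=20): L=106 R=149
Round 2 (k=26): L=149 R=67
Round 3 (k=42): L=67 R=144
Round 4 (k=48): L=144 R=68

Answer: 144 68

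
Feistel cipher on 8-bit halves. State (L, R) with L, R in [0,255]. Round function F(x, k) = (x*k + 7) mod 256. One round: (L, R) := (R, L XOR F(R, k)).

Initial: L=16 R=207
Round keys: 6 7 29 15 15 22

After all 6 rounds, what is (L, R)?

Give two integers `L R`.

Round 1 (k=6): L=207 R=241
Round 2 (k=7): L=241 R=81
Round 3 (k=29): L=81 R=197
Round 4 (k=15): L=197 R=195
Round 5 (k=15): L=195 R=177
Round 6 (k=22): L=177 R=254

Answer: 177 254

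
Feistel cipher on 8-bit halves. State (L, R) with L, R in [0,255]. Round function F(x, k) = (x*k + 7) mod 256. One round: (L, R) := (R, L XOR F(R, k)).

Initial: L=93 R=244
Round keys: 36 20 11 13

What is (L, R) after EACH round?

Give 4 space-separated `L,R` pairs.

Answer: 244,10 10,59 59,154 154,226

Derivation:
Round 1 (k=36): L=244 R=10
Round 2 (k=20): L=10 R=59
Round 3 (k=11): L=59 R=154
Round 4 (k=13): L=154 R=226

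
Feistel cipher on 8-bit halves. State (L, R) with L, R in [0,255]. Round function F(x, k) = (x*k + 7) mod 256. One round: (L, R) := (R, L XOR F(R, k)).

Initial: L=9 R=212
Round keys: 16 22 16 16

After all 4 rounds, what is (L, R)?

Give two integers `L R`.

Answer: 185 248

Derivation:
Round 1 (k=16): L=212 R=78
Round 2 (k=22): L=78 R=111
Round 3 (k=16): L=111 R=185
Round 4 (k=16): L=185 R=248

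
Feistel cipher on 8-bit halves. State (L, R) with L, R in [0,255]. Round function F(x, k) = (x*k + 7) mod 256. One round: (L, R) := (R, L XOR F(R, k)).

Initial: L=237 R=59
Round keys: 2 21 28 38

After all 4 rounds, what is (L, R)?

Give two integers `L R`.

Round 1 (k=2): L=59 R=144
Round 2 (k=21): L=144 R=236
Round 3 (k=28): L=236 R=71
Round 4 (k=38): L=71 R=125

Answer: 71 125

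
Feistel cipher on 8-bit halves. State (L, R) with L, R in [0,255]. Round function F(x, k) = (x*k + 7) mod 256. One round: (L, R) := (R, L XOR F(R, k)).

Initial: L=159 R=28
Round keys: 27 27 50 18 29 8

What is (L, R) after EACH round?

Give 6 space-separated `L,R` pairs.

Answer: 28,100 100,143 143,145 145,182 182,52 52,17

Derivation:
Round 1 (k=27): L=28 R=100
Round 2 (k=27): L=100 R=143
Round 3 (k=50): L=143 R=145
Round 4 (k=18): L=145 R=182
Round 5 (k=29): L=182 R=52
Round 6 (k=8): L=52 R=17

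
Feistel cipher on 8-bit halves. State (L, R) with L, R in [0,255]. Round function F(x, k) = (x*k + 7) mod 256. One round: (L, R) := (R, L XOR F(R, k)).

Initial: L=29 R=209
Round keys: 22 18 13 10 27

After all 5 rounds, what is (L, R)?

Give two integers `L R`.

Round 1 (k=22): L=209 R=224
Round 2 (k=18): L=224 R=22
Round 3 (k=13): L=22 R=197
Round 4 (k=10): L=197 R=175
Round 5 (k=27): L=175 R=185

Answer: 175 185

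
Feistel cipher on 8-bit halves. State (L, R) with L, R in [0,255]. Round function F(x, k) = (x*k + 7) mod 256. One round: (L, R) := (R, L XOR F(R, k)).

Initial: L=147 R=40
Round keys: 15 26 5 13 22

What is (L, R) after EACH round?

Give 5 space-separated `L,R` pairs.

Round 1 (k=15): L=40 R=204
Round 2 (k=26): L=204 R=151
Round 3 (k=5): L=151 R=54
Round 4 (k=13): L=54 R=82
Round 5 (k=22): L=82 R=37

Answer: 40,204 204,151 151,54 54,82 82,37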